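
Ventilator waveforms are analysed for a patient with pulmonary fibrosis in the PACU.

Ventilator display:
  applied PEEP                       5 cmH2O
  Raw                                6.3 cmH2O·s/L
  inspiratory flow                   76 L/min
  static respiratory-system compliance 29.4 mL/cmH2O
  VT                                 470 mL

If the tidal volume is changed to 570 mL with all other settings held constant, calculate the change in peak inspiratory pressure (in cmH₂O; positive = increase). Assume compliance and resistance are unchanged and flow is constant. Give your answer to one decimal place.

3.4

PIP = Vt/C + R·V̇ + PEEP (constant-flow equation of motion).
Only the elastic term changes: ΔPIP = ΔVt / C = (570 − 470) / 29.4 = 3.401 cmH2O.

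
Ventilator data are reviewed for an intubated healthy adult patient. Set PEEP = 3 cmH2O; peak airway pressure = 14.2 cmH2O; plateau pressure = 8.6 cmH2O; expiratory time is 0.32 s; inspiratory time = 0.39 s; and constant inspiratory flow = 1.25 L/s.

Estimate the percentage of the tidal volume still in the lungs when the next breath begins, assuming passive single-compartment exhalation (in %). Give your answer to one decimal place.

Vt = flow × Ti = 1.25 L/s × 0.39 s × 1000 mL/L = 487.5 mL.
R = (PIP − Pplat)/V̇ = (14.2 − 8.6) / 1.25 = 5.6/1.25 = 4.48 cmH2O·s/L.
C = Vt/(Pplat − PEEP) = 487.5 / (8.6 − 3) = 487.5/5.6 = 87.054 mL/cmH2O.
τ = R × C = 4.48 × 0.08705 L/cmH2O = 0.39 s.
Fraction remaining at end-expiration = e^(−Te/τ) = e^(−0.32/0.39) = 0.4402 → 44.02%.

44.0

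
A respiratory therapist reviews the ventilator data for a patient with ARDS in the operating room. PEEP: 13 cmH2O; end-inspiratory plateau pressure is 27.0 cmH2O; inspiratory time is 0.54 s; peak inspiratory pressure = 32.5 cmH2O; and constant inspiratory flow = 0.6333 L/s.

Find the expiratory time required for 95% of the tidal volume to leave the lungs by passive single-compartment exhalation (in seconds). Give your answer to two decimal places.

Vt = flow × Ti = 0.6333 L/s × 0.54 s × 1000 mL/L = 341.98 mL.
R = (PIP − Pplat)/V̇ = (32.5 − 27.0) / 0.6333 = 5.5/0.6333 = 8.685 cmH2O·s/L.
C = Vt/(Pplat − PEEP) = 341.98 / (27.0 − 13) = 341.98/14.0 = 24.427 mL/cmH2O.
τ = R × C = 8.685 × 0.02443 L/cmH2O = 0.2122 s.
t = −τ·ln(1 − 0.95) = −0.2122·ln(0.05) = 0.6357 s.

0.64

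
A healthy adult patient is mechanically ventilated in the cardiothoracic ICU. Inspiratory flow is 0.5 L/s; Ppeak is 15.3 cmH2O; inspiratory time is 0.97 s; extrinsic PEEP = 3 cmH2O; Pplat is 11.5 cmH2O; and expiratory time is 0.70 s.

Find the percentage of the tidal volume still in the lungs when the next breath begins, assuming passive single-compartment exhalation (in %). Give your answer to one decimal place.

19.9

Vt = flow × Ti = 0.5 L/s × 0.97 s × 1000 mL/L = 485.0 mL.
R = (PIP − Pplat)/V̇ = (15.3 − 11.5) / 0.5 = 3.8/0.5 = 7.6 cmH2O·s/L.
C = Vt/(Pplat − PEEP) = 485.0 / (11.5 − 3) = 485.0/8.5 = 57.059 mL/cmH2O.
τ = R × C = 7.6 × 0.05706 L/cmH2O = 0.4337 s.
Fraction remaining at end-expiration = e^(−Te/τ) = e^(−0.70/0.4337) = 0.1991 → 19.91%.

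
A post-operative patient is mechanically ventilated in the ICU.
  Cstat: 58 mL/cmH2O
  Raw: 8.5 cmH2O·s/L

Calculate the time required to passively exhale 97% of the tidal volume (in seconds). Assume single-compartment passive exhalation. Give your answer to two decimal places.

τ = R × C = 8.5 × 58 mL/cmH2O = 8.5 × 0.058 L/cmH2O = 0.493 s.
Exhaled fraction f = 1 − e^(−t/τ) → t = −τ·ln(1 − f) = −0.493·ln(0.03) = 1.729 s.

1.73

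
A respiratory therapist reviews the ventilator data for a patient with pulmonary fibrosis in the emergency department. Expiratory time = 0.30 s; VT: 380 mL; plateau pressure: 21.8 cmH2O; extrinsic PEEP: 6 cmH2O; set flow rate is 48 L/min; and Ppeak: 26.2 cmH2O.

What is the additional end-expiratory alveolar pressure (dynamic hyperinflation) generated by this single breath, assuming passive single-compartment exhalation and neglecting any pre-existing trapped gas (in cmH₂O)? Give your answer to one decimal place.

1.6

Flow: 48 L/min ÷ 60 = 0.8 L/s.
R = (PIP − Pplat)/V̇ = (26.2 − 21.8) / 0.8 = 4.4/0.8 = 5.5 cmH2O·s/L.
C = Vt/(Pplat − PEEP) = 380.0 / (21.8 − 6) = 380.0/15.8 = 24.051 mL/cmH2O.
τ = R × C = 5.5 × 0.02405 L/cmH2O = 0.1323 s.
Fraction remaining = e^(−Te/τ) = e^(−0.30/0.1323) = 0.1036; trapped volume = 380.0 × 0.1036 = 39.368 mL.
Additional alveolar pressure from trapping ≈ V_trapped / C = 39.368 / 24.051 = 1.637 cmH2O.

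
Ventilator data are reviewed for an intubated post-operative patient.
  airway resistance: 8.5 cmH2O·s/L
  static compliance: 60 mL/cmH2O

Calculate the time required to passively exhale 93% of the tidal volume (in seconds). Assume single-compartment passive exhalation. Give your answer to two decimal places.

1.36

τ = R × C = 8.5 × 60 mL/cmH2O = 8.5 × 0.060 L/cmH2O = 0.51 s.
Exhaled fraction f = 1 − e^(−t/τ) → t = −τ·ln(1 − f) = −0.51·ln(0.07) = 1.356 s.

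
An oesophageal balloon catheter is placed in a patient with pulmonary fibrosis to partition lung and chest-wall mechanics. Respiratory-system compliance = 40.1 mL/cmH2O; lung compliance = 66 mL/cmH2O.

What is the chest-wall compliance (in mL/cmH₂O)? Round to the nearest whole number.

102

1/Ccw = 1/Crs − 1/CL.
1/Ccw = 1/40.1 − 1/66 = 0.009786.
Ccw = 102.19 mL/cmH2O.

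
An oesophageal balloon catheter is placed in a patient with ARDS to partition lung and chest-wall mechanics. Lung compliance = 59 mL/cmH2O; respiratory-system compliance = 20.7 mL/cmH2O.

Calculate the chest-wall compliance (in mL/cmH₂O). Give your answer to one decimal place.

1/Ccw = 1/Crs − 1/CL.
1/Ccw = 1/20.7 − 1/59 = 0.03136.
Ccw = 31.888 mL/cmH2O.

31.9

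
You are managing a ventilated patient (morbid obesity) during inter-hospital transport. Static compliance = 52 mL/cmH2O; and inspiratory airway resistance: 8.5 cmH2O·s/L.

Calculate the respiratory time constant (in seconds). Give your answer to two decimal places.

0.44

τ = R × C = 8.5 × 52 mL/cmH2O = 8.5 × 0.052 L/cmH2O = 0.442 s.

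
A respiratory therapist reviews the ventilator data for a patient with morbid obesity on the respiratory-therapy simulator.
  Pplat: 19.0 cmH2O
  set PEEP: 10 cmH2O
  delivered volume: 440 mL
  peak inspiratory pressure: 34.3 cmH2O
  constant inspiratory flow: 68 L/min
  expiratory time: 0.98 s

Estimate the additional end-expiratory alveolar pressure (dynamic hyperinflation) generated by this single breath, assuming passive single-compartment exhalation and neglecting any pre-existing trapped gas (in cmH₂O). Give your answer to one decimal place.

2.0

Flow: 68 L/min ÷ 60 = 1.1333 L/s.
R = (PIP − Pplat)/V̇ = (34.3 − 19.0) / 1.1333 = 15.3/1.1333 = 13.5 cmH2O·s/L.
C = Vt/(Pplat − PEEP) = 440.0 / (19.0 − 10) = 440.0/9.0 = 48.889 mL/cmH2O.
τ = R × C = 13.5 × 0.04889 L/cmH2O = 0.66 s.
Fraction remaining = e^(−Te/τ) = e^(−0.98/0.66) = 0.2265; trapped volume = 440.0 × 0.2265 = 99.66 mL.
Additional alveolar pressure from trapping ≈ V_trapped / C = 99.66 / 48.889 = 2.038 cmH2O.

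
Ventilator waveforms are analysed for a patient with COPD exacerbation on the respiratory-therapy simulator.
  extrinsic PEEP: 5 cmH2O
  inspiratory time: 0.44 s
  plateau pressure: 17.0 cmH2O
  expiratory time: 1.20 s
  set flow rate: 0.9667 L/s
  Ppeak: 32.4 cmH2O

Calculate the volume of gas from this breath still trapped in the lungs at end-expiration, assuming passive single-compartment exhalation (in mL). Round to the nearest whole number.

Vt = flow × Ti = 0.9667 L/s × 0.44 s × 1000 mL/L = 425.35 mL.
R = (PIP − Pplat)/V̇ = (32.4 − 17.0) / 0.9667 = 15.4/0.9667 = 15.93 cmH2O·s/L.
C = Vt/(Pplat − PEEP) = 425.35 / (17.0 − 5) = 425.35/12.0 = 35.446 mL/cmH2O.
τ = R × C = 15.93 × 0.03545 L/cmH2O = 0.5647 s.
Fraction remaining = e^(−Te/τ) = e^(−1.20/0.5647) = 0.1194.
Trapped volume = 425.35 × 0.1194 = 50.787 mL.

51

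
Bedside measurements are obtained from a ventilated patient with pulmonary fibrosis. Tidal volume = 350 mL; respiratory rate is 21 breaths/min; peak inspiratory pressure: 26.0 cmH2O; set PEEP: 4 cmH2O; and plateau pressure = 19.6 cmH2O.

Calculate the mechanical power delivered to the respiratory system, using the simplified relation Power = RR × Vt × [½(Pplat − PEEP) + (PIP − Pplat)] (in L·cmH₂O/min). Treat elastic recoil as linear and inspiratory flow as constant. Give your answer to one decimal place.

104.4

Per-breath work = Vt × [½(Pplat−PEEP) + (PIP−Pplat)] = 0.350 × [0.5×15.6 + 6.4] = 0.350 × 14.2 = 4.97 L·cmH2O.
Power = 21 × 4.97 = 104.37 L·cmH2O/min.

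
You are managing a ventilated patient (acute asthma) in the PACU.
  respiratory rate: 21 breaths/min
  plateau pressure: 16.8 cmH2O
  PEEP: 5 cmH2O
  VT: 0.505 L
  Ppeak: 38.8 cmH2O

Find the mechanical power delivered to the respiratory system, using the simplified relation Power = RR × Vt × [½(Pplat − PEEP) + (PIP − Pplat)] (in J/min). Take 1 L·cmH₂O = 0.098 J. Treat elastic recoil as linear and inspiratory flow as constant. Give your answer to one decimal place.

29.0

Per-breath work = Vt × [½(Pplat−PEEP) + (PIP−Pplat)] = 0.505 × [0.5×11.8 + 22.0] = 0.505 × 27.9 = 14.09 L·cmH2O.
Power = 21 × 14.09 = 295.89 L·cmH2O/min.
× 0.098 J/(L·cmH2O) → 28.997 J/min.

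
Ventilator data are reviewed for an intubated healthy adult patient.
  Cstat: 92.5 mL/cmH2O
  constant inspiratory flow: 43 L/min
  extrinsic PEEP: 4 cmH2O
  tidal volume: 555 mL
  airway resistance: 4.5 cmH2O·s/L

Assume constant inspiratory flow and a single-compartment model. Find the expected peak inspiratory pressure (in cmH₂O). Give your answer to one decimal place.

Flow: 43 L/min ÷ 60 = 0.7167 L/s.
Equation of motion (constant flow): PIP = Vt/C + R·V̇ + PEEP.
PIP = 555/92.5 + 4.5×0.7167 + 4 = 6.0 + 3.225 + 4 = 13.225 cmH2O.

13.2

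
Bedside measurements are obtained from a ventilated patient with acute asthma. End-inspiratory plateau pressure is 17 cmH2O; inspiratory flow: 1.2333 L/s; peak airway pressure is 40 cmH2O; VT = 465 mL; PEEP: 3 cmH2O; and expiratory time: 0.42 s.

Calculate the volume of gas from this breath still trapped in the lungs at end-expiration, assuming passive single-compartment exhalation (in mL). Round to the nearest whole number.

236

R = (PIP − Pplat)/V̇ = (40 − 17) / 1.2333 = 23.0/1.2333 = 18.649 cmH2O·s/L.
C = Vt/(Pplat − PEEP) = 465.0 / (17 − 3) = 465.0/14.0 = 33.214 mL/cmH2O.
τ = R × C = 18.649 × 0.03321 L/cmH2O = 0.6193 s.
Fraction remaining = e^(−Te/τ) = e^(−0.42/0.6193) = 0.5075.
Trapped volume = 465.0 × 0.5075 = 235.99 mL.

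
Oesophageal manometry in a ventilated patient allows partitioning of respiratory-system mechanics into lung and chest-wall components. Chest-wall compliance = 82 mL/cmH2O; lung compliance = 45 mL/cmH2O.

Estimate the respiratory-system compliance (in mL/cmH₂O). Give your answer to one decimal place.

29.1

Lung and chest wall are elastances in series: 1/Crs = 1/CL + 1/Ccw.
1/Crs = 1/45 + 1/82 = 0.03442.
Crs = 29.053 mL/cmH2O.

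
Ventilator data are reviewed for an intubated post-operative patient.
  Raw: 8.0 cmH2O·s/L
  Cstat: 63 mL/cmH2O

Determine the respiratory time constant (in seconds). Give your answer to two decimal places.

0.50

τ = R × C = 8.0 × 63 mL/cmH2O = 8.0 × 0.063 L/cmH2O = 0.504 s.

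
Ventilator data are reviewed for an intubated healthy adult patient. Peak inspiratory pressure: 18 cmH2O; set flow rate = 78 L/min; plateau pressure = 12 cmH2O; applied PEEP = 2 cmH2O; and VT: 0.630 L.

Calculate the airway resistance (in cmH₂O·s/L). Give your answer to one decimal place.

4.6

Flow: 78 L/min ÷ 60 = 1.3 L/s.
Raw = (PIP − Pplat) / flow = (18 − 12) / 1.3 = 6.0 / 1.3 = 4.615 cmH2O·s/L.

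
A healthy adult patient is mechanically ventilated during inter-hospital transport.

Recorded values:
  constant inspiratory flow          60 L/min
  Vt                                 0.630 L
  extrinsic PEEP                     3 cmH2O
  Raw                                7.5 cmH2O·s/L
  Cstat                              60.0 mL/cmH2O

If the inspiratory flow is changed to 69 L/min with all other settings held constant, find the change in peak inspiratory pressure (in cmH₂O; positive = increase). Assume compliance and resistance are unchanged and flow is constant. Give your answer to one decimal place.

Flow: 60 L/min ÷ 60 = 1 L/s.
New flow: 69 L/min ÷ 60 = 1.15 L/s.
PIP = Vt/C + R·V̇ + PEEP (constant-flow equation of motion).
Only the resistive term changes: ΔPIP = R × ΔV̇ = 7.5 × (1.15 − 1) = 7.5 × 0.15 = 1.125 cmH2O.

1.1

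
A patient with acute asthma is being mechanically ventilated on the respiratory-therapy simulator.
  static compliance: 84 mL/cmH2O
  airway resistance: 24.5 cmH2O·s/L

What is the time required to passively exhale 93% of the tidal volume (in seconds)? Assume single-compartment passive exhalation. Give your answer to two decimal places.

5.47

τ = R × C = 24.5 × 84 mL/cmH2O = 24.5 × 0.084 L/cmH2O = 2.058 s.
Exhaled fraction f = 1 − e^(−t/τ) → t = −τ·ln(1 − f) = −2.058·ln(0.07) = 5.473 s.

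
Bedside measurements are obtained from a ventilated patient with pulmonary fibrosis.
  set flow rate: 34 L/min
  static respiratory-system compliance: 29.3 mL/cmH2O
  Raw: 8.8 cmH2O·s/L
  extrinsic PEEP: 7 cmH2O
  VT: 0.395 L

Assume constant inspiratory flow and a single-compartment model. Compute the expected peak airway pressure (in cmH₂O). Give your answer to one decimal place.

Flow: 34 L/min ÷ 60 = 0.5667 L/s.
Equation of motion (constant flow): PIP = Vt/C + R·V̇ + PEEP.
PIP = 395/29.3 + 8.8×0.5667 + 7 = 13.481 + 4.987 + 7 = 25.468 cmH2O.

25.5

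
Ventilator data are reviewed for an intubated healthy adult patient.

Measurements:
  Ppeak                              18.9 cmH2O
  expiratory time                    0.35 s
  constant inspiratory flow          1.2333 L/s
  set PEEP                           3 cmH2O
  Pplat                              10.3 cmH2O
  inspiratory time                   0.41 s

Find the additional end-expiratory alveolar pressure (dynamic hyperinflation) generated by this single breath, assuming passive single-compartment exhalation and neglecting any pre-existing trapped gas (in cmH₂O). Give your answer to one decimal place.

Vt = flow × Ti = 1.2333 L/s × 0.41 s × 1000 mL/L = 505.65 mL.
R = (PIP − Pplat)/V̇ = (18.9 − 10.3) / 1.2333 = 8.6/1.2333 = 6.973 cmH2O·s/L.
C = Vt/(Pplat − PEEP) = 505.65 / (10.3 − 3) = 505.65/7.3 = 69.267 mL/cmH2O.
τ = R × C = 6.973 × 0.06927 L/cmH2O = 0.483 s.
Fraction remaining = e^(−Te/τ) = e^(−0.35/0.483) = 0.4845; trapped volume = 505.65 × 0.4845 = 244.99 mL.
Additional alveolar pressure from trapping ≈ V_trapped / C = 244.99 / 69.267 = 3.537 cmH2O.

3.5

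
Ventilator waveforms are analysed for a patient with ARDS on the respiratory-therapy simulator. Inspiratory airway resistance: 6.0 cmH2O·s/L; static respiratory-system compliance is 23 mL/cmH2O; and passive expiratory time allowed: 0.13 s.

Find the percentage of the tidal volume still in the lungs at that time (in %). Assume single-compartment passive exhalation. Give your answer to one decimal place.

39.0

τ = R × C = 6.0 × 23 mL/cmH2O = 6.0 × 0.023 L/cmH2O = 0.138 s.
Passive exhalation: V(t)/V₀ = e^(−t/τ) = e^(−0.13/0.138) = 0.3898.
Fraction remaining = 0.3898 → 38.98%.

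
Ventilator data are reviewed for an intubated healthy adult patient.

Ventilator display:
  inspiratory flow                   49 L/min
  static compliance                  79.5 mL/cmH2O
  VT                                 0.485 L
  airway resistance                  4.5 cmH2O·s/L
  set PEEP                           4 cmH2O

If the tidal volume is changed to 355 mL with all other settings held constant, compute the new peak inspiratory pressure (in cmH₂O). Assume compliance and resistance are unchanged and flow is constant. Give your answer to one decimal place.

Flow: 49 L/min ÷ 60 = 0.8167 L/s.
PIP = Vt/C + R·V̇ + PEEP (constant-flow equation of motion).
Only the elastic term changes: ΔPIP = ΔVt / C = (355 − 485) / 79.5 = -1.635 cmH2O.
Original PIP = 485/79.5 + 4.5×0.8167 + 4 = 13.776 cmH2O; new PIP = 13.776 + (-1.635) = 12.141 cmH2O.

12.1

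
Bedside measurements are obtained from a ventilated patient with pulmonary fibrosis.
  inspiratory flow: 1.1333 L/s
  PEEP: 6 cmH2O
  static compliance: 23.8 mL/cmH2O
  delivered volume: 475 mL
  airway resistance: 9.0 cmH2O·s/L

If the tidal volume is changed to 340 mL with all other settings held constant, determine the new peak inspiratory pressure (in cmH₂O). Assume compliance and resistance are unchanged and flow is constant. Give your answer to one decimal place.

PIP = Vt/C + R·V̇ + PEEP (constant-flow equation of motion).
Only the elastic term changes: ΔPIP = ΔVt / C = (340 − 475) / 23.8 = -5.672 cmH2O.
Original PIP = 475/23.8 + 9.0×1.1333 + 6 = 36.158 cmH2O; new PIP = 36.158 + (-5.672) = 30.486 cmH2O.

30.5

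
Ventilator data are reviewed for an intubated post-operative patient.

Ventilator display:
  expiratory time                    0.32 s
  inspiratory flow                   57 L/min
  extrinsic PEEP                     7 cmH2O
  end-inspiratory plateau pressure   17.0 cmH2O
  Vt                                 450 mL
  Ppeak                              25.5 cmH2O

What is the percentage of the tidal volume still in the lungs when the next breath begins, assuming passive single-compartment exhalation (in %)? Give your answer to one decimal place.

45.2

Flow: 57 L/min ÷ 60 = 0.95 L/s.
R = (PIP − Pplat)/V̇ = (25.5 − 17.0) / 0.95 = 8.5/0.95 = 8.947 cmH2O·s/L.
C = Vt/(Pplat − PEEP) = 450.0 / (17.0 − 7) = 450.0/10.0 = 45.0 mL/cmH2O.
τ = R × C = 8.947 × 0.045 L/cmH2O = 0.4026 s.
Fraction remaining at end-expiration = e^(−Te/τ) = e^(−0.32/0.4026) = 0.4517 → 45.17%.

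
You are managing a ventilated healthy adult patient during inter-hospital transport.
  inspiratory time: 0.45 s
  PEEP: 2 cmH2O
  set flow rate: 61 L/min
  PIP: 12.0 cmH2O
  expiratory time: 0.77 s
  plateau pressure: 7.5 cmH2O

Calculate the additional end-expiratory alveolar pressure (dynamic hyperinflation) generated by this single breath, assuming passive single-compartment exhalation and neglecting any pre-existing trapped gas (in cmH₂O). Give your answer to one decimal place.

Flow: 61 L/min ÷ 60 = 1.0167 L/s.
Vt = flow × Ti = 1.0167 L/s × 0.45 s × 1000 mL/L = 457.52 mL.
R = (PIP − Pplat)/V̇ = (12.0 − 7.5) / 1.0167 = 4.5/1.0167 = 4.426 cmH2O·s/L.
C = Vt/(Pplat − PEEP) = 457.52 / (7.5 − 2) = 457.52/5.5 = 83.185 mL/cmH2O.
τ = R × C = 4.426 × 0.08319 L/cmH2O = 0.3682 s.
Fraction remaining = e^(−Te/τ) = e^(−0.77/0.3682) = 0.1235; trapped volume = 457.52 × 0.1235 = 56.504 mL.
Additional alveolar pressure from trapping ≈ V_trapped / C = 56.504 / 83.185 = 0.6793 cmH2O.

0.7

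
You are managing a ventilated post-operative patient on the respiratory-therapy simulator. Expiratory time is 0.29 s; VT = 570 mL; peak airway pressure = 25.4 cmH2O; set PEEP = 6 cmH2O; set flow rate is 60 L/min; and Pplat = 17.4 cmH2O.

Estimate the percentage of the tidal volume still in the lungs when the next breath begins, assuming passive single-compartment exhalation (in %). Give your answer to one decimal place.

48.4

Flow: 60 L/min ÷ 60 = 1 L/s.
R = (PIP − Pplat)/V̇ = (25.4 − 17.4) / 1 = 8.0/1 = 8.0 cmH2O·s/L.
C = Vt/(Pplat − PEEP) = 570.0 / (17.4 − 6) = 570.0/11.4 = 50.0 mL/cmH2O.
τ = R × C = 8.0 × 0.05 L/cmH2O = 0.4 s.
Fraction remaining at end-expiration = e^(−Te/τ) = e^(−0.29/0.4) = 0.4843 → 48.43%.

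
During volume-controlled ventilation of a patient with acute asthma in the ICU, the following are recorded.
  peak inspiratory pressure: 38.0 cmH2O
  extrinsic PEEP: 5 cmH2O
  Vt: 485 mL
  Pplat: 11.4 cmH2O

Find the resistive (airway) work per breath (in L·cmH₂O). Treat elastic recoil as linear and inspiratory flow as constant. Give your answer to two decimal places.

12.90

With constant inspiratory flow the resistive pressure is constant at PIP − Pplat = 38.0 − 11.4 = 26.6 cmH2O, so resistive work = 26.6 × 0.485 = 12.901 L·cmH2O.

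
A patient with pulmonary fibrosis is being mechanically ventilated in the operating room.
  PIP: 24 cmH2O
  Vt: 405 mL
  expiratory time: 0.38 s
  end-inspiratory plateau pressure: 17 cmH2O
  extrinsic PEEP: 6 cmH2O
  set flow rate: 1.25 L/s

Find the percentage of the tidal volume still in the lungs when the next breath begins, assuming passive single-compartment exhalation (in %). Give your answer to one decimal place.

15.8

R = (PIP − Pplat)/V̇ = (24 − 17) / 1.25 = 7.0/1.25 = 5.6 cmH2O·s/L.
C = Vt/(Pplat − PEEP) = 405.0 / (17 − 6) = 405.0/11.0 = 36.818 mL/cmH2O.
τ = R × C = 5.6 × 0.03682 L/cmH2O = 0.2062 s.
Fraction remaining at end-expiration = e^(−Te/τ) = e^(−0.38/0.2062) = 0.1584 → 15.84%.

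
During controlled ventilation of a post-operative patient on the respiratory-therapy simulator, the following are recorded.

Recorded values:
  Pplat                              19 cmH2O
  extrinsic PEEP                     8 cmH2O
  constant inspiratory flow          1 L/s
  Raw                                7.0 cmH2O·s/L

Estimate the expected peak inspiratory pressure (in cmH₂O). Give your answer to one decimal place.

26.0

PIP = Pplat + Raw × flow = 19 + 7.0 × 1 = 19 + 7.0 = 26.0 cmH2O.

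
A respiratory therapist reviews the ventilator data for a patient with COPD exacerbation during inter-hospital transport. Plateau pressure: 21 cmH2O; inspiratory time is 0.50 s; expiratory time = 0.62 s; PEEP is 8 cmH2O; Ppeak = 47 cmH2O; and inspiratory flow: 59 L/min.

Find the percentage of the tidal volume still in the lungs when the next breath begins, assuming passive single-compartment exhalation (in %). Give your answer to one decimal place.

53.8

Flow: 59 L/min ÷ 60 = 0.9833 L/s.
Vt = flow × Ti = 0.9833 L/s × 0.50 s × 1000 mL/L = 491.65 mL.
R = (PIP − Pplat)/V̇ = (47 − 21) / 0.9833 = 26.0/0.9833 = 26.442 cmH2O·s/L.
C = Vt/(Pplat − PEEP) = 491.65 / (21 − 8) = 491.65/13.0 = 37.819 mL/cmH2O.
τ = R × C = 26.442 × 0.03782 L/cmH2O = 1.0 s.
Fraction remaining at end-expiration = e^(−Te/τ) = e^(−0.62/1.0) = 0.5379 → 53.79%.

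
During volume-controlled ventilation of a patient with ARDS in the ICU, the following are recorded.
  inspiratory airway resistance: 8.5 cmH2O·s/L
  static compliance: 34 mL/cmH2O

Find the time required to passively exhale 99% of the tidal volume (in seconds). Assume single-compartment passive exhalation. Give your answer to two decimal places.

1.33

τ = R × C = 8.5 × 34 mL/cmH2O = 8.5 × 0.034 L/cmH2O = 0.289 s.
Exhaled fraction f = 1 − e^(−t/τ) → t = −τ·ln(1 − f) = −0.289·ln(0.01) = 1.331 s.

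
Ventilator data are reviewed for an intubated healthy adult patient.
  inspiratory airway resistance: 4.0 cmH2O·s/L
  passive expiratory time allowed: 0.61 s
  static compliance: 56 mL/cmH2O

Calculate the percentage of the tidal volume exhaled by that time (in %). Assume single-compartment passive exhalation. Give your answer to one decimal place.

93.4

τ = R × C = 4.0 × 56 mL/cmH2O = 4.0 × 0.056 L/cmH2O = 0.224 s.
Passive exhalation: V(t)/V₀ = e^(−t/τ) = e^(−0.61/0.224) = 0.06566.
Fraction exhaled = 1 − 0.06566 = 0.9343 → 93.43%.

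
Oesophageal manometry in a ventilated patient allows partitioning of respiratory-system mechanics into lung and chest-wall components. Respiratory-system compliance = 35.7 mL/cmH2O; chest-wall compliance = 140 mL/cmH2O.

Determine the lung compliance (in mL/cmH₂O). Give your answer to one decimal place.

47.9

1/CL = 1/Crs − 1/Ccw.
1/CL = 1/35.7 − 1/140 = 0.02087.
CL = 47.916 mL/cmH2O.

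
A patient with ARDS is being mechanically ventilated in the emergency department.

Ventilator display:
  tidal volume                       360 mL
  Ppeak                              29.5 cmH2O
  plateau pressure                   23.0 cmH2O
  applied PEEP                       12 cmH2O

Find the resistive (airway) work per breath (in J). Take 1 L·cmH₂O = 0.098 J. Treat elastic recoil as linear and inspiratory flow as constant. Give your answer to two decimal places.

0.23

With constant inspiratory flow the resistive pressure is constant at PIP − Pplat = 29.5 − 23.0 = 6.5 cmH2O, so resistive work = 6.5 × 0.360 = 2.34 L·cmH2O.
× 0.098 J/(L·cmH2O) → 0.2293 J.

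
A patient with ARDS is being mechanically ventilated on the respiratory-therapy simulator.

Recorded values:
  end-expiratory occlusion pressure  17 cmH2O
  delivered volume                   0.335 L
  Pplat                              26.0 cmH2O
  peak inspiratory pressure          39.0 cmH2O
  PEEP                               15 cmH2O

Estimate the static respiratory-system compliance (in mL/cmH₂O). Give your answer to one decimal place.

End-expiratory occlusion gives total PEEP = 17 cmH2O (intrinsic PEEP = 17 − 15 = 2). Use total PEEP for the elastic gradient.
Cstat = Vt / (Pplat − PEEPtotal) = 335 / (26.0 − 17) = 335 / 9.0 = 37.222 mL/cmH2O.

37.2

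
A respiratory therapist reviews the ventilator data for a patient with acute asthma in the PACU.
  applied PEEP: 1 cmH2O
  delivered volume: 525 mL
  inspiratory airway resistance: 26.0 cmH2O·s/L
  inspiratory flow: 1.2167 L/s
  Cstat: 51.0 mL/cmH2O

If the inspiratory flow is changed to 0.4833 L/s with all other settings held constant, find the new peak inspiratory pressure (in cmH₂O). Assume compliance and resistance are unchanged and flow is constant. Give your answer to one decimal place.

23.9

PIP = Vt/C + R·V̇ + PEEP (constant-flow equation of motion).
Only the resistive term changes: ΔPIP = R × ΔV̇ = 26.0 × (0.4833 − 1.2167) = 26.0 × -0.7334 = -19.068 cmH2O.
Original PIP = 525/51.0 + 26.0×1.2167 + 1 = 42.928 cmH2O; new PIP = 42.928 + (-19.068) = 23.86 cmH2O.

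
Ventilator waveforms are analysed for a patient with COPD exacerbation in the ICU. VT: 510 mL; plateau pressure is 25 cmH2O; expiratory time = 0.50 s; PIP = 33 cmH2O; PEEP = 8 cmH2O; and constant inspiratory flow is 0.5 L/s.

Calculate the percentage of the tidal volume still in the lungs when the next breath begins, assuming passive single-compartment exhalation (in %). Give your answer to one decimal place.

35.3

R = (PIP − Pplat)/V̇ = (33 − 25) / 0.5 = 8.0/0.5 = 16.0 cmH2O·s/L.
C = Vt/(Pplat − PEEP) = 510.0 / (25 − 8) = 510.0/17.0 = 30.0 mL/cmH2O.
τ = R × C = 16.0 × 0.03 L/cmH2O = 0.48 s.
Fraction remaining at end-expiration = e^(−Te/τ) = e^(−0.50/0.48) = 0.3529 → 35.29%.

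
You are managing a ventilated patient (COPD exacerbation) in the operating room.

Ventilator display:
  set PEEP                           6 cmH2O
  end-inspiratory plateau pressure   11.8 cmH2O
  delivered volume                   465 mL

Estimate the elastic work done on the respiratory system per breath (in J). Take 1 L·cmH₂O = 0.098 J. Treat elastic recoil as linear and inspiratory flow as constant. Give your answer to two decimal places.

0.13

Elastic work ≈ ½ × (Pplat − PEEP) × Vt = 0.5 × (11.8 − 6) × 0.465 L = 0.5 × 5.8 × 0.465 = 1.349 L·cmH2O.
× 0.098 J/(L·cmH2O) → 0.1322 J.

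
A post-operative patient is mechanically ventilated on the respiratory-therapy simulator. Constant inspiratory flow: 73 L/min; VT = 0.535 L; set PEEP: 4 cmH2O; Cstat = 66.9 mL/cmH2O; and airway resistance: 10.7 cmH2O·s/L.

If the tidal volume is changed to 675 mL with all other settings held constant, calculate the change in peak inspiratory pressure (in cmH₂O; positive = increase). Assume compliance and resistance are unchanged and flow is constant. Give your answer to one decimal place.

PIP = Vt/C + R·V̇ + PEEP (constant-flow equation of motion).
Only the elastic term changes: ΔPIP = ΔVt / C = (675 − 535) / 66.9 = 2.093 cmH2O.

2.1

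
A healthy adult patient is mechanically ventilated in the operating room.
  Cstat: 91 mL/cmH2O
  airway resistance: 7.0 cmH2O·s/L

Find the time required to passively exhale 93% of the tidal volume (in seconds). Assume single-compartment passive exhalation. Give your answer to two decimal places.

τ = R × C = 7.0 × 91 mL/cmH2O = 7.0 × 0.091 L/cmH2O = 0.637 s.
Exhaled fraction f = 1 − e^(−t/τ) → t = −τ·ln(1 − f) = −0.637·ln(0.07) = 1.694 s.

1.69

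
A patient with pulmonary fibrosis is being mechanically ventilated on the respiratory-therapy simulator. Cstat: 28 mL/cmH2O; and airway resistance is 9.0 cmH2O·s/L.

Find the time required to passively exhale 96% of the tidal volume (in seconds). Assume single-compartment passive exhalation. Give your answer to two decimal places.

τ = R × C = 9.0 × 28 mL/cmH2O = 9.0 × 0.028 L/cmH2O = 0.252 s.
Exhaled fraction f = 1 − e^(−t/τ) → t = −τ·ln(1 − f) = −0.252·ln(0.04) = 0.8112 s.

0.81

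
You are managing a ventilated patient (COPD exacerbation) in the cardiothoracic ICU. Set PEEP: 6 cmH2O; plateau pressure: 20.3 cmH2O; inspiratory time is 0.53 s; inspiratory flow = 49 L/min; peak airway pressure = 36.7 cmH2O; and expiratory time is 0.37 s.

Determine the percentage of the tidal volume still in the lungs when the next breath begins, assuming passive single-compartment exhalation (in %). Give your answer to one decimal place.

Flow: 49 L/min ÷ 60 = 0.8167 L/s.
Vt = flow × Ti = 0.8167 L/s × 0.53 s × 1000 mL/L = 432.85 mL.
R = (PIP − Pplat)/V̇ = (36.7 − 20.3) / 0.8167 = 16.4/0.8167 = 20.081 cmH2O·s/L.
C = Vt/(Pplat − PEEP) = 432.85 / (20.3 − 6) = 432.85/14.3 = 30.269 mL/cmH2O.
τ = R × C = 20.081 × 0.03027 L/cmH2O = 0.6079 s.
Fraction remaining at end-expiration = e^(−Te/τ) = e^(−0.37/0.6079) = 0.5441 → 54.41%.

54.4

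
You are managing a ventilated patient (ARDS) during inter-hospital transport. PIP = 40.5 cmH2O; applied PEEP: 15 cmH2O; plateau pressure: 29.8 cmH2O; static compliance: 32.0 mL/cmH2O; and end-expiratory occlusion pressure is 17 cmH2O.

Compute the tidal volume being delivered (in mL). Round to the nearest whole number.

End-expiratory occlusion gives total PEEP = 17 cmH2O (intrinsic PEEP = 17 − 15 = 2). Use total PEEP for the elastic gradient.
Vt = Cstat × (Pplat − PEEPtotal) = 32.0 × (29.8 − 17) = 32.0 × 12.8 = 409.6 mL.

410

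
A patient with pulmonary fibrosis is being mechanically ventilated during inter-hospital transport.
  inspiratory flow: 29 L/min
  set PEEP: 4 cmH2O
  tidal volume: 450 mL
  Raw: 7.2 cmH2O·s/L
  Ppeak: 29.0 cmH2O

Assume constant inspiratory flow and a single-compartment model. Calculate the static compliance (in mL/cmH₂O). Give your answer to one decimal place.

20.9

Flow: 29 L/min ÷ 60 = 0.4833 L/s.
Equation of motion (constant flow): PIP = Vt/C + R·V̇ + PEEP.
Vt/C = PIP − R·V̇ − PEEP = 29.0 − 7.2×0.4833 − 4 = 29.0 − 3.48 − 4 = 21.52 cmH2O.
C = Vt / 21.52 = 450 / 21.52 = 20.911 mL/cmH2O.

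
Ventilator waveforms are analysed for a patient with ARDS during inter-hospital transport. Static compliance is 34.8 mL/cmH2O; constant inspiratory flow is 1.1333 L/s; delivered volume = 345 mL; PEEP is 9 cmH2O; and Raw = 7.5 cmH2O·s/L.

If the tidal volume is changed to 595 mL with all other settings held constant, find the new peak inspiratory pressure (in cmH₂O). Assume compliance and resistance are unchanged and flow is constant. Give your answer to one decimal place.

34.6

PIP = Vt/C + R·V̇ + PEEP (constant-flow equation of motion).
Only the elastic term changes: ΔPIP = ΔVt / C = (595 − 345) / 34.8 = 7.184 cmH2O.
Original PIP = 345/34.8 + 7.5×1.1333 + 9 = 27.414 cmH2O; new PIP = 27.414 + (7.184) = 34.598 cmH2O.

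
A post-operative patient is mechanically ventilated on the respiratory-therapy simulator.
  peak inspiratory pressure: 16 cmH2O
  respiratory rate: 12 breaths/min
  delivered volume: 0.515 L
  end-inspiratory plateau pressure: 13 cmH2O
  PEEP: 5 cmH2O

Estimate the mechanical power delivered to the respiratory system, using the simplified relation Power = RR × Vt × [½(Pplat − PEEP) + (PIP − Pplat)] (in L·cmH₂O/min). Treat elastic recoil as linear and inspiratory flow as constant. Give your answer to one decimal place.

Per-breath work = Vt × [½(Pplat−PEEP) + (PIP−Pplat)] = 0.515 × [0.5×8.0 + 3.0] = 0.515 × 7.0 = 3.605 L·cmH2O.
Power = 12 × 3.605 = 43.26 L·cmH2O/min.

43.3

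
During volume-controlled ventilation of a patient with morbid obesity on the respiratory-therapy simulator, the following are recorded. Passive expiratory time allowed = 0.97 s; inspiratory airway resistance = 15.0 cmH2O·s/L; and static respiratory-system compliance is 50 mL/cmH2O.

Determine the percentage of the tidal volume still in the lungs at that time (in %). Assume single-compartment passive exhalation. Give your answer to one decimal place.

τ = R × C = 15.0 × 50 mL/cmH2O = 15.0 × 0.050 L/cmH2O = 0.75 s.
Passive exhalation: V(t)/V₀ = e^(−t/τ) = e^(−0.97/0.75) = 0.2744.
Fraction remaining = 0.2744 → 27.44%.

27.4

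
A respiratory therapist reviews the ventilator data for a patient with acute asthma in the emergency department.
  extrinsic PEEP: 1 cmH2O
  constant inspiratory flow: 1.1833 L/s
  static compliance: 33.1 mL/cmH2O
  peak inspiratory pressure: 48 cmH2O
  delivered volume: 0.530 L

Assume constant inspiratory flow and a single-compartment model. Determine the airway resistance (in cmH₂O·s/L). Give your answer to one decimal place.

26.2

Equation of motion (constant flow): PIP = Vt/C + R·V̇ + PEEP.
R·V̇ = PIP − Vt/C − PEEP = 48 − 530/33.1 − 1 = 48 − 16.012 − 1 = 30.988 cmH2O.
R = 30.988 / 1.1833 = 26.188 cmH2O·s/L.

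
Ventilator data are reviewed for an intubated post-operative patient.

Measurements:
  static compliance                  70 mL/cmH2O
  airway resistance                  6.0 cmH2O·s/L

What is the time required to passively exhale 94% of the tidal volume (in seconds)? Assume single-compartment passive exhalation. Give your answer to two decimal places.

τ = R × C = 6.0 × 70 mL/cmH2O = 6.0 × 0.070 L/cmH2O = 0.42 s.
Exhaled fraction f = 1 − e^(−t/τ) → t = −τ·ln(1 − f) = −0.42·ln(0.06) = 1.182 s.

1.18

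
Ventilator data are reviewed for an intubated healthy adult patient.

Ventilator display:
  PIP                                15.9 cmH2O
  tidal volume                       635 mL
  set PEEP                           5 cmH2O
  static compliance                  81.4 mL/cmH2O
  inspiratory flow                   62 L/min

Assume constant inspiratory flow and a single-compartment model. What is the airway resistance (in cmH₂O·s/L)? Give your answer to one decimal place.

3.0

Flow: 62 L/min ÷ 60 = 1.0333 L/s.
Equation of motion (constant flow): PIP = Vt/C + R·V̇ + PEEP.
R·V̇ = PIP − Vt/C − PEEP = 15.9 − 635/81.4 − 5 = 15.9 − 7.801 − 5 = 3.099 cmH2O.
R = 3.099 / 1.0333 = 2.999 cmH2O·s/L.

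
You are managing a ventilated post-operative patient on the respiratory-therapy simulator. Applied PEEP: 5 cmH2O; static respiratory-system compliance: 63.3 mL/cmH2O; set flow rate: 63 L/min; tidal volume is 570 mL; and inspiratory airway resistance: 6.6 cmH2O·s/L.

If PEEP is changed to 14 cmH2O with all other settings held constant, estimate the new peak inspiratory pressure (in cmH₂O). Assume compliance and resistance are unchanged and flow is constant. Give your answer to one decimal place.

Flow: 63 L/min ÷ 60 = 1.05 L/s.
PIP = Vt/C + R·V̇ + PEEP (constant-flow equation of motion).
Only the baseline term changes: ΔPIP = ΔPEEP = 14 − 5 = 9.0 cmH2O.
Original PIP = 570/63.3 + 6.6×1.05 + 5 = 20.935 cmH2O; new PIP = 20.935 + (9.0) = 29.935 cmH2O.

29.9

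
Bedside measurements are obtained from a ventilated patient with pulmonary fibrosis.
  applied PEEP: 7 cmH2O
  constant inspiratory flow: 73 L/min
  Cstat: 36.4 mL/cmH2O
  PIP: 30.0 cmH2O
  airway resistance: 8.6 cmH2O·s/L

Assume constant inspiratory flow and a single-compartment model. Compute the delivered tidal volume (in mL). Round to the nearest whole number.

456

Flow: 73 L/min ÷ 60 = 1.2167 L/s.
Equation of motion (constant flow): PIP = Vt/C + R·V̇ + PEEP.
Vt/C = PIP − R·V̇ − PEEP = 30.0 − 10.464 − 7 = 12.536 cmH2O.
Vt = C × 12.536 = 36.4 × 12.536 = 456.31 mL.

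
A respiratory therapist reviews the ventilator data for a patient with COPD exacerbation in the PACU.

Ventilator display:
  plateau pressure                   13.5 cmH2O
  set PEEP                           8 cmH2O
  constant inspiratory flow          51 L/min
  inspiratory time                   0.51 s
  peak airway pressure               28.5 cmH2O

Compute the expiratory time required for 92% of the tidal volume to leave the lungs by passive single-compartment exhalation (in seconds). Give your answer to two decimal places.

Flow: 51 L/min ÷ 60 = 0.85 L/s.
Vt = flow × Ti = 0.85 L/s × 0.51 s × 1000 mL/L = 433.5 mL.
R = (PIP − Pplat)/V̇ = (28.5 − 13.5) / 0.85 = 15.0/0.85 = 17.647 cmH2O·s/L.
C = Vt/(Pplat − PEEP) = 433.5 / (13.5 − 8) = 433.5/5.5 = 78.818 mL/cmH2O.
τ = R × C = 17.647 × 0.07882 L/cmH2O = 1.391 s.
t = −τ·ln(1 − 0.92) = −1.391·ln(0.08) = 3.513 s.

3.51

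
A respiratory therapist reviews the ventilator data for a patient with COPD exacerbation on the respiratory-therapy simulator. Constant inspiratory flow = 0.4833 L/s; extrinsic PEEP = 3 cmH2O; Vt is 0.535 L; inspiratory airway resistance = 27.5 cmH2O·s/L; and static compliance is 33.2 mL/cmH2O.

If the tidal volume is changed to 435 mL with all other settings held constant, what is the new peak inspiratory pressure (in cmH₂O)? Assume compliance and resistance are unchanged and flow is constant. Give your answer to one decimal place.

29.4

PIP = Vt/C + R·V̇ + PEEP (constant-flow equation of motion).
Only the elastic term changes: ΔPIP = ΔVt / C = (435 − 535) / 33.2 = -3.012 cmH2O.
Original PIP = 535/33.2 + 27.5×0.4833 + 3 = 32.405 cmH2O; new PIP = 32.405 + (-3.012) = 29.393 cmH2O.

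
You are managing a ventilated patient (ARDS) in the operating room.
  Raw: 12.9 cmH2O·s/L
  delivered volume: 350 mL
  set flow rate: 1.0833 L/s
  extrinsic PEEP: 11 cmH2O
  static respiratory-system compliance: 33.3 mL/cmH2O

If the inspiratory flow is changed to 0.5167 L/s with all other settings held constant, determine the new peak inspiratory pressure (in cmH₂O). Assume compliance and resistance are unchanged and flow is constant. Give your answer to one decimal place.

PIP = Vt/C + R·V̇ + PEEP (constant-flow equation of motion).
Only the resistive term changes: ΔPIP = R × ΔV̇ = 12.9 × (0.5167 − 1.0833) = 12.9 × -0.5666 = -7.309 cmH2O.
Original PIP = 350/33.3 + 12.9×1.0833 + 11 = 35.485 cmH2O; new PIP = 35.485 + (-7.309) = 28.176 cmH2O.

28.2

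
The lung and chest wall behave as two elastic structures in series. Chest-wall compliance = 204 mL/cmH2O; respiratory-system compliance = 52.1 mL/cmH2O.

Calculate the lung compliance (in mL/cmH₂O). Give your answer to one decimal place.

70.0

1/CL = 1/Crs − 1/Ccw.
1/CL = 1/52.1 − 1/204 = 0.01429.
CL = 69.979 mL/cmH2O.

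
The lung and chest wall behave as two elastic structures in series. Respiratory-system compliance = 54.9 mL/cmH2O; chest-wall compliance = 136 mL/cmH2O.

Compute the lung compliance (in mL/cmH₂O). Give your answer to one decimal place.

1/CL = 1/Crs − 1/Ccw.
1/CL = 1/54.9 − 1/136 = 0.01086.
CL = 92.081 mL/cmH2O.

92.1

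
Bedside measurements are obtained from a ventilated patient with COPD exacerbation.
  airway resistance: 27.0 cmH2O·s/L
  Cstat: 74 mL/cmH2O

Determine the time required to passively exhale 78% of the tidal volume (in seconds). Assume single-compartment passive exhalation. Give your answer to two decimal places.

τ = R × C = 27.0 × 74 mL/cmH2O = 27.0 × 0.074 L/cmH2O = 1.998 s.
Exhaled fraction f = 1 − e^(−t/τ) → t = −τ·ln(1 − f) = −1.998·ln(0.22) = 3.025 s.

3.03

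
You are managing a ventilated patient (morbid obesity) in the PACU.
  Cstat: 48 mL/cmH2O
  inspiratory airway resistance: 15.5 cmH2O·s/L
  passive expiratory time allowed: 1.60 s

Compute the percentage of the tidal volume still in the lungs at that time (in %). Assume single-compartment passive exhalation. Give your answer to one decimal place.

τ = R × C = 15.5 × 48 mL/cmH2O = 15.5 × 0.048 L/cmH2O = 0.744 s.
Passive exhalation: V(t)/V₀ = e^(−t/τ) = e^(−1.60/0.744) = 0.1164.
Fraction remaining = 0.1164 → 11.64%.

11.6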